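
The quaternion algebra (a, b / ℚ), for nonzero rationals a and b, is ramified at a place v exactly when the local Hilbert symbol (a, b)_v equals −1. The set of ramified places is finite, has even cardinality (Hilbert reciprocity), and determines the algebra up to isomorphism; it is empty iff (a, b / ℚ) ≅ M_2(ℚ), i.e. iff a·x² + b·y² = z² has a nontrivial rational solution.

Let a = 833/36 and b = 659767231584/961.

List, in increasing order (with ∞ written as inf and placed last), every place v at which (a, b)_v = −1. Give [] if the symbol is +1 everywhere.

[17, 23]

Mod squares: a ≡ 17, b ≡ 698326. Check v ∈ {∞, 2, 3, 7, 17, 19, 23, 31, 47}.
v=31: a=31^0·(≡24), b=31^-2·(≡2) mod 31; (24|31)=-1, (2|31)=+1; (−1)^{0·-2·15}·(-1)^-2·(+1)^0 = +1.
v=17: a=17^1·(≡16), b=17^1·(≡6) mod 17; (16|17)=+1, (6|17)=-1; (−1)^{1·1·8}·(+1)^1·(-1)^1 = -1.
v=23: a=23^0·(≡11), b=23^1·(≡4) mod 23; (11|23)=-1, (4|23)=+1; (−1)^{0·1·11}·(-1)^1·(+1)^0 = -1.
v=3: a=3^-2·(≡2), b=3^10·(≡1) mod 3; (2|3)=-1, (1|3)=+1; (−1)^{-2·10·1}·(-1)^10·(+1)^-2 = +1.
v=2: v_2(a)=-2, v_2(b)=5; units ≡ 1, 3 (mod 8); ε·ε+αω+βω = 0·1+-2·1+5·0 ≡ 0  ⇒  (a,b)_2 = +1.
v=7: a=7^2·(≡3), b=7^0·(≡3) mod 7; (3|7)=-1, (3|7)=-1; (−1)^{2·0·3}·(-1)^0·(-1)^2 = +1.
v=∞: 17 > 0 and 698326 > 0  ⇒  (a,b)_∞ = +1.
v=47: a=47^0·(≡14), b=47^1·(≡24) mod 47; (14|47)=+1, (24|47)=+1; (−1)^{0·1·23}·(+1)^1·(+1)^0 = +1.
v=19: a=19^0·(≡11), b=19^1·(≡10) mod 19; (11|19)=+1, (10|19)=-1; (−1)^{0·1·9}·(+1)^1·(-1)^0 = +1.
|Ram(17, 698326)| = 2, even; anisotropic at {17, 23}.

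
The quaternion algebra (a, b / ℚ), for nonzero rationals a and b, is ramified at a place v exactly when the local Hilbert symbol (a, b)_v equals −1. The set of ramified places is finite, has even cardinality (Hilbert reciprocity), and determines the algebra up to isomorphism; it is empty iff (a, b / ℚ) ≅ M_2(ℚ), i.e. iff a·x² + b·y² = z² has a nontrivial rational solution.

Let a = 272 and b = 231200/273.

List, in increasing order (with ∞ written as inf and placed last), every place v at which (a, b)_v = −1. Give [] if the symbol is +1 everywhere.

(a, b) ≡ (17, 546) mod (ℚ^×)²; places V = {2, 3, 5, 7, 13, 17, ∞}.
(a,b)_3: α=0, u≡2; β=-1, v≡2 (mod 3); (2|3)=-1, (2|3)=-1; sign (−1)^0·-1^-1·-1^0 = -1.
(a,b)_7: α=0, u≡6; β=-1, v≡1 (mod 7); (6|7)=-1, (1|7)=+1; sign (−1)^0·-1^-1·+1^0 = -1.
(a,b)_17: α=1, u≡16; β=2, v≡1 (mod 17); (16|17)=+1, (1|17)=+1; sign (−1)^0·+1^2·+1^1 = +1.
(a,b)_∞: sgn(17)=+, sgn(546)=+, so +1.
(a,b)_5: α=0, u≡2; β=2, v≡1 (mod 5); (2|5)=-1, (1|5)=+1; sign (−1)^0·-1^2·+1^0 = +1.
(a,b)_2: α=4, β=5; u≡1, v≡1 (mod 8); ε(u)ε(v)=0·0, αω(v)=4·0, βω(u)=5·0; sum ≡ 0  ⇒  +1.
(a,b)_13: α=0, u≡12; β=-1, v≡1 (mod 13); (12|13)=+1, (1|13)=+1; sign (−1)^0·+1^-1·+1^0 = +1.
Ram(17, 546) = {3, 7}; no ℚ_3-point on the conic.

[3, 7]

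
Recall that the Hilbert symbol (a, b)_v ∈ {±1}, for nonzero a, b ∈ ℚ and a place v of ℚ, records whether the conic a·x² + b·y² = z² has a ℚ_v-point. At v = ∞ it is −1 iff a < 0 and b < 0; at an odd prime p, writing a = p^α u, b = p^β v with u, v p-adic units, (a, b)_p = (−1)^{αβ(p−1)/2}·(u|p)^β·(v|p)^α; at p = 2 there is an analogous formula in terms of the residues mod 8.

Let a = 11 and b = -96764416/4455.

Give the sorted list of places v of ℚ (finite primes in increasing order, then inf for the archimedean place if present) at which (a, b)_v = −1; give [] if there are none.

Mod squares: a ≡ 11, b ≡ -424270. Check v ∈ {∞, 2, 3, 5, 7, 11, 19, 29}.
v=11: a=11^1·(≡1), b=11^-1·(≡6) mod 11; (1|11)=+1, (6|11)=-1; (−1)^{1·-1·5}·(+1)^-1·(-1)^1 = +1.
v=2: v_2(a)=0, v_2(b)=9; units ≡ 3, 1 (mod 8); ε·ε+αω+βω = 1·0+0·0+9·1 ≡ 1  ⇒  (a,b)_2 = -1.
v=7: a=7^0·(≡4), b=7^3·(≡3) mod 7; (4|7)=+1, (3|7)=-1; (−1)^{0·3·3}·(+1)^3·(-1)^0 = +1.
v=19: a=19^0·(≡11), b=19^1·(≡18) mod 19; (11|19)=+1, (18|19)=-1; (−1)^{0·1·9}·(+1)^1·(-1)^0 = +1.
v=5: a=5^0·(≡1), b=5^-1·(≡4) mod 5; (1|5)=+1, (4|5)=+1; (−1)^{0·-1·2}·(+1)^-1·(+1)^0 = +1.
v=∞: 11 > 0 and -424270 < 0  ⇒  (a,b)_∞ = +1.
v=29: a=29^0·(≡11), b=29^1·(≡2) mod 29; (11|29)=-1, (2|29)=-1; (−1)^{0·1·14}·(-1)^1·(-1)^0 = -1.
v=3: a=3^0·(≡2), b=3^-4·(≡2) mod 3; (2|3)=-1, (2|3)=-1; (−1)^{0·-4·1}·(-1)^-4·(-1)^0 = +1.
Ram(11, -424270) = {2, 29}; no ℚ_2-point on the conic.

[2, 29]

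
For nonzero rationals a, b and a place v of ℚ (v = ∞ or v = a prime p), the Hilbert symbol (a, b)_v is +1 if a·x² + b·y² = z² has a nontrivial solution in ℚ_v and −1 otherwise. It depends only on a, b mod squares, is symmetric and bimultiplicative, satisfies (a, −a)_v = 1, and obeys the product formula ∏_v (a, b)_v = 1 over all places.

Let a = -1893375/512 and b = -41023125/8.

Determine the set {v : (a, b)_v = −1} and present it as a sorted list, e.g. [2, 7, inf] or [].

(a, b) ≡ (-1870, -14586) mod (ℚ^×)²; places V = {2, 3, 5, 11, 13, 17, ∞}.
(a,b)_3: α=4, u≡2; β=3, v≡1 (mod 3); (2|3)=-1, (1|3)=+1; sign (−1)^0·-1^3·+1^4 = -1.
(a,b)_∞: sgn(-1870)=−, sgn(-14586)=−, so -1.
(a,b)_17: α=1, u≡13; β=1, v≡1 (mod 17); (13|17)=+1, (1|17)=+1; sign (−1)^0·+1^1·+1^1 = +1.
(a,b)_2: α=-9, β=-3; u≡1, v≡3 (mod 8); ε(u)ε(v)=0·1, αω(v)=-9·1, βω(u)=-3·0; sum ≡ 1  ⇒  -1.
(a,b)_5: α=3, u≡4; β=4, v≡1 (mod 5); (4|5)=+1, (1|5)=+1; sign (−1)^0·+1^4·+1^3 = +1.
(a,b)_11: α=1, u≡6; β=1, v≡4 (mod 11); (6|11)=-1, (4|11)=+1; sign (−1)^1·-1^1·+1^1 = +1.
(a,b)_13: α=0, u≡2; β=1, v≡1 (mod 13); (2|13)=-1, (1|13)=+1; sign (−1)^0·-1^1·+1^0 = -1.
(-1870, -14586 / ℚ) ramifies at {2, 3, 13, ∞}: a division algebra.

[2, 3, 13, inf]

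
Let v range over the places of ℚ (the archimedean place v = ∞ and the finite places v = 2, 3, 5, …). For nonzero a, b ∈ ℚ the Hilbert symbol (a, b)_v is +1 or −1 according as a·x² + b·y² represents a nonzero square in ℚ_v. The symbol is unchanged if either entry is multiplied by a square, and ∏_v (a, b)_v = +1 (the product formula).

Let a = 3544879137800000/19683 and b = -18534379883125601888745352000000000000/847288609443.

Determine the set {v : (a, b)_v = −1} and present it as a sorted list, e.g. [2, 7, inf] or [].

Mod squares: a ≡ 15, b ≡ -6006. Check v ∈ {∞, 2, 3, 5, 7, 11, 13, 19}.
v=5: a=5^5·(≡2), b=5^12·(≡1) mod 5; (2|5)=-1, (1|5)=+1; (−1)^{5·12·2}·(-1)^12·(+1)^5 = +1.
v=2: v_2(a)=6, v_2(b)=15; units ≡ 7, 5 (mod 8); ε·ε+αω+βω = 1·0+6·1+15·0 ≡ 0  ⇒  (a,b)_2 = +1.
v=7: a=7^4·(≡4), b=7^7·(≡3) mod 7; (4|7)=+1, (3|7)=-1; (−1)^{4·7·3}·(+1)^7·(-1)^4 = +1.
v=19: a=19^2·(≡18), b=19^6·(≡1) mod 19; (18|19)=-1, (1|19)=+1; (−1)^{2·6·9}·(-1)^6·(+1)^2 = +1.
v=3: a=3^-9·(≡2), b=3^-25·(≡2) mod 3; (2|3)=-1, (2|3)=-1; (−1)^{-9·-25·1}·(-1)^-25·(-1)^-9 = -1.
v=11: a=11^2·(≡1), b=11^5·(≡1) mod 11; (1|11)=+1, (1|11)=+1; (−1)^{2·5·5}·(+1)^5·(+1)^2 = +1.
v=∞: 15 > 0 and -6006 < 0  ⇒  (a,b)_∞ = +1.
v=13: a=13^2·(≡7), b=13^5·(≡8) mod 13; (7|13)=-1, (8|13)=-1; (−1)^{2·5·6}·(-1)^5·(-1)^2 = -1.
Ram(15, -6006) = {3, 13}; no ℚ_3-point on the conic.

[3, 13]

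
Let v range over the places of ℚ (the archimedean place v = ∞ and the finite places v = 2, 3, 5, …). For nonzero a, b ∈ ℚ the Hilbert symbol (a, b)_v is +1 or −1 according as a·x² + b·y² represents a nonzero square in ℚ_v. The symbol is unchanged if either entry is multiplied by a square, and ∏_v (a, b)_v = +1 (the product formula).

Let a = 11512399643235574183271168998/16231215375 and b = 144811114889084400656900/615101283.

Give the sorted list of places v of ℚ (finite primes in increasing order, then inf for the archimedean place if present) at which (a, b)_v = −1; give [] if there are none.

[2, 3, 5, 13]

Mod squares: a ≡ 330, b ≡ 3003. Check v ∈ {∞, 2, 3, 5, 7, 11, 13, 17, 19, 37, 41, 43, 47}.
v=∞: 330 > 0 and 3003 > 0  ⇒  (a,b)_∞ = +1.
v=13: a=13^4·(≡7), b=13^3·(≡1) mod 13; (7|13)=-1, (1|13)=+1; (−1)^{4·3·6}·(-1)^3·(+1)^4 = -1.
v=11: a=11^3·(≡6), b=11^1·(≡1) mod 11; (6|11)=-1, (1|11)=+1; (−1)^{3·1·5}·(-1)^1·(+1)^3 = +1.
v=7: a=7^4·(≡1), b=7^3·(≡4) mod 7; (1|7)=+1, (4|7)=+1; (−1)^{4·3·3}·(+1)^3·(+1)^4 = +1.
v=5: a=5^-3·(≡1), b=5^2·(≡2) mod 5; (1|5)=+1, (2|5)=-1; (−1)^{-3·2·2}·(+1)^2·(-1)^-3 = -1.
v=3: a=3^-5·(≡2), b=3^-5·(≡2) mod 3; (2|3)=-1, (2|3)=-1; (−1)^{-5·-5·1}·(-1)^-5·(-1)^-5 = -1.
v=17: a=17^-2·(≡5), b=17^0·(≡3) mod 17; (5|17)=-1, (3|17)=-1; (−1)^{-2·0·8}·(-1)^0·(-1)^-2 = +1.
v=47: a=47^2·(≡16), b=47^2·(≡34) mod 47; (16|47)=+1, (34|47)=+1; (−1)^{2·2·23}·(+1)^2·(+1)^2 = +1.
v=2: v_2(a)=1, v_2(b)=2; units ≡ 5, 3 (mod 8); ε·ε+αω+βω = 0·1+1·1+2·1 ≡ 1  ⇒  (a,b)_2 = -1.
v=43: a=43^-2·(≡8), b=43^-2·(≡38) mod 43; (8|43)=-1, (38|43)=+1; (−1)^{-2·-2·21}·(-1)^-2·(+1)^-2 = +1.
v=19: a=19^8·(≡11), b=19^6·(≡7) mod 19; (11|19)=+1, (7|19)=+1; (−1)^{8·6·9}·(+1)^6·(+1)^8 = +1.
v=37: a=37^0·(≡16), b=37^-2·(≡14) mod 37; (16|37)=+1, (14|37)=-1; (−1)^{0·-2·18}·(+1)^-2·(-1)^0 = +1.
v=41: a=41^2·(≡32), b=41^2·(≡21) mod 41; (32|41)=+1, (21|41)=+1; (−1)^{2·2·20}·(+1)^2·(+1)^2 = +1.
|Ram(330, 3003)| = 4, even; anisotropic at {2, 3, 5, 13}.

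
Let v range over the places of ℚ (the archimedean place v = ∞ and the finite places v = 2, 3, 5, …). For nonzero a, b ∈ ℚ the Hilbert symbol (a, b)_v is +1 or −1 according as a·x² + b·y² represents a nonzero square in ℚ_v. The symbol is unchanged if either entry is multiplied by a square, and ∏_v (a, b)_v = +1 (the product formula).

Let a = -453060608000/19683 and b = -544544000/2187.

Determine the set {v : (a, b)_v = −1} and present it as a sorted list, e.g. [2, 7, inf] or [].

Mod squares: a ≡ -19635, b ≡ -255255. Check v ∈ {∞, 2, 3, 5, 7, 11, 13, 17}.
v=13: a=13^2·(≡11), b=13^1·(≡5) mod 13; (11|13)=-1, (5|13)=-1; (−1)^{2·1·6}·(-1)^1·(-1)^2 = -1.
v=∞: -19635 < 0 and -255255 < 0  ⇒  (a,b)_∞ = -1.
v=2: v_2(a)=14, v_2(b)=8; units ≡ 5, 1 (mod 8); ε·ε+αω+βω = 0·0+14·0+8·1 ≡ 0  ⇒  (a,b)_2 = +1.
v=3: a=3^-9·(≡1), b=3^-7·(≡1) mod 3; (1|3)=+1, (1|3)=+1; (−1)^{-9·-7·1}·(+1)^-7·(+1)^-9 = -1.
v=17: a=17^1·(≡4), b=17^1·(≡15) mod 17; (4|17)=+1, (15|17)=+1; (−1)^{1·1·8}·(+1)^1·(+1)^1 = +1.
v=11: a=11^1·(≡7), b=11^1·(≡9) mod 11; (7|11)=-1, (9|11)=+1; (−1)^{1·1·5}·(-1)^1·(+1)^1 = +1.
v=7: a=7^1·(≡1), b=7^1·(≡5) mod 7; (1|7)=+1, (5|7)=-1; (−1)^{1·1·3}·(+1)^1·(-1)^1 = +1.
v=5: a=5^3·(≡2), b=5^3·(≡4) mod 5; (2|5)=-1, (4|5)=+1; (−1)^{3·3·2}·(-1)^3·(+1)^3 = -1.
(-19635, -255255 / ℚ) ramifies at {3, 5, 13, ∞}: a division algebra.

[3, 5, 13, inf]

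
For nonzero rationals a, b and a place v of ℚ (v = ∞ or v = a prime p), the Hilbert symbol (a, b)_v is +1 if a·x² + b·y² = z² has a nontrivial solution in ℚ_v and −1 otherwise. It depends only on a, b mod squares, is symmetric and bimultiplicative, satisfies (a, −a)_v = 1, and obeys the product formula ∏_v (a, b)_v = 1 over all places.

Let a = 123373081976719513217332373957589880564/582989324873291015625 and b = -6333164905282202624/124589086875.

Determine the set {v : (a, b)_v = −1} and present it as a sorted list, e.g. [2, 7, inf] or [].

[11, 19]

Mod squares: a ≡ 589, b ≡ -9889. Check v ∈ {∞, 2, 3, 5, 7, 11, 13, 19, 29, 31, 37, 41, 43}.
v=5: a=5^-12·(≡4), b=5^-4·(≡4) mod 5; (4|5)=+1, (4|5)=+1; (−1)^{-12·-4·2}·(+1)^-4·(+1)^-12 = +1.
v=19: a=19^5·(≡2), b=19^2·(≡13) mod 19; (2|19)=-1, (13|19)=-1; (−1)^{5·2·9}·(-1)^2·(-1)^5 = -1.
v=13: a=13^4·(≡10), b=13^2·(≡1) mod 13; (10|13)=+1, (1|13)=+1; (−1)^{4·2·6}·(+1)^2·(+1)^4 = +1.
v=11: a=11^-6·(≡6), b=11^-3·(≡4) mod 11; (6|11)=-1, (4|11)=+1; (−1)^{-6·-3·5}·(-1)^-3·(+1)^-6 = -1.
v=∞: 589 > 0 and -9889 < 0  ⇒  (a,b)_∞ = +1.
v=37: a=37^6·(≡26), b=37^2·(≡21) mod 37; (26|37)=+1, (21|37)=+1; (−1)^{6·2·18}·(+1)^2·(+1)^6 = +1.
v=3: a=3^-6·(≡1), b=3^-4·(≡2) mod 3; (1|3)=+1, (2|3)=-1; (−1)^{-6·-4·1}·(+1)^-4·(-1)^-6 = +1.
v=7: a=7^4·(≡2), b=7^2·(≡2) mod 7; (2|7)=+1, (2|7)=+1; (−1)^{4·2·3}·(+1)^2·(+1)^4 = +1.
v=2: v_2(a)=2, v_2(b)=10; units ≡ 5, 7 (mod 8); ε·ε+αω+βω = 0·1+2·0+10·1 ≡ 0  ⇒  (a,b)_2 = +1.
v=29: a=29^2·(≡22), b=29^1·(≡22) mod 29; (22|29)=+1, (22|29)=+1; (−1)^{2·1·14}·(+1)^1·(+1)^2 = +1.
v=43: a=43^-2·(≡12), b=43^-2·(≡31) mod 43; (12|43)=-1, (31|43)=+1; (−1)^{-2·-2·21}·(-1)^-2·(+1)^-2 = +1.
v=41: a=41^4·(≡11), b=41^2·(≡10) mod 41; (11|41)=-1, (10|41)=+1; (−1)^{4·2·20}·(-1)^2·(+1)^4 = +1.
v=31: a=31^3·(≡18), b=31^1·(≡23) mod 31; (18|31)=+1, (23|31)=-1; (−1)^{3·1·15}·(+1)^1·(-1)^3 = +1.
|Ram(589, -9889)| = 2, even; anisotropic at {11, 19}.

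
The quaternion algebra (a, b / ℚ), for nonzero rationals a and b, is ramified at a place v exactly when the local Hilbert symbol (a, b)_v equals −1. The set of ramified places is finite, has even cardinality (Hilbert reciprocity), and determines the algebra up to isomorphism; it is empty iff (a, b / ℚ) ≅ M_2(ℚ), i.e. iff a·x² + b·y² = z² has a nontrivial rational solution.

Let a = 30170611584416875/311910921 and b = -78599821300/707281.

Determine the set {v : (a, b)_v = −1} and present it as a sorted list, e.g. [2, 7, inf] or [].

[2, 7, 11, 17]

(a, b) ≡ (187, -133) mod (ℚ^×)²; places V = {2, 3, 5, 7, 11, 13, 17, 19, 29, ∞}.
(a,b)_11: α=5, u≡8; β=2, v≡7 (mod 11); (8|11)=-1, (7|11)=-1; sign (−1)^0·-1^2·-1^5 = -1.
(a,b)_13: α=2, u≡6; β=2, v≡9 (mod 13); (6|13)=-1, (9|13)=+1; sign (−1)^0·-1^2·+1^2 = +1.
(a,b)_7: α=-2, u≡6; β=1, v≡2 (mod 7); (6|7)=-1, (2|7)=+1; sign (−1)^0·-1^1·+1^-2 = -1.
(a,b)_17: α=3, u≡6; β=2, v≡14 (mod 17); (6|17)=-1, (14|17)=-1; sign (−1)^0·-1^2·-1^3 = -1.
(a,b)_2: α=0, β=2; u≡3, v≡3 (mod 8); ε(u)ε(v)=1·1, αω(v)=0·1, βω(u)=2·1; sum ≡ 1  ⇒  -1.
(a,b)_5: α=4, u≡2; β=2, v≡3 (mod 5); (2|5)=-1, (3|5)=-1; sign (−1)^0·-1^2·-1^4 = +1.
(a,b)_29: α=-4, u≡25; β=-4, v≡14 (mod 29); (25|29)=+1, (14|29)=-1; sign (−1)^0·+1^-4·-1^-4 = +1.
(a,b)_19: α=2, u≡16; β=1, v≡10 (mod 19); (16|19)=+1, (10|19)=-1; sign (−1)^0·+1^1·-1^2 = +1.
(a,b)_∞: sgn(187)=+, sgn(-133)=−, so +1.
(a,b)_3: α=-2, u≡1; β=0, v≡2 (mod 3); (1|3)=+1, (2|3)=-1; sign (−1)^0·+1^0·-1^-2 = +1.
Ram(187, -133) = {2, 7, 11, 17}; no ℚ_2-point on the conic.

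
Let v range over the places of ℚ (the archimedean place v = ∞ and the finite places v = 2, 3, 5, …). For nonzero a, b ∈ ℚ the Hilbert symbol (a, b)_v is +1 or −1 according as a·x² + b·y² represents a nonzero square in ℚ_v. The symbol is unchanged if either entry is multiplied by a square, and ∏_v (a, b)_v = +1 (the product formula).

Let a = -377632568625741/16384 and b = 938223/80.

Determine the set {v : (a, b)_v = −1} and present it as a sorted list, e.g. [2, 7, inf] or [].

[2, 13]

(a, b) ≡ (-429, 715) mod (ℚ^×)²; places V = {2, 3, 5, 11, 13, ∞}.
(a,b)_5: α=0, u≡1; β=-1, v≡3 (mod 5); (1|5)=+1, (3|5)=-1; sign (−1)^0·+1^-1·-1^0 = +1.
(a,b)_2: α=-14, β=-4; u≡3, v≡3 (mod 8); ε(u)ε(v)=1·1, αω(v)=-14·1, βω(u)=-4·1; sum ≡ 1  ⇒  -1.
(a,b)_13: α=3, u≡5; β=1, v≡4 (mod 13); (5|13)=-1, (4|13)=+1; sign (−1)^0·-1^1·+1^3 = -1.
(a,b)_3: α=17, u≡1; β=8, v≡1 (mod 3); (1|3)=+1, (1|3)=+1; sign (−1)^0·+1^8·+1^17 = +1.
(a,b)_∞: sgn(-429)=−, sgn(715)=+, so +1.
(a,b)_11: α=3, u≡1; β=1, v≡7 (mod 11); (1|11)=+1, (7|11)=-1; sign (−1)^1·+1^1·-1^3 = +1.
|Ram(-429, 715)| = 2, even; anisotropic at {2, 13}.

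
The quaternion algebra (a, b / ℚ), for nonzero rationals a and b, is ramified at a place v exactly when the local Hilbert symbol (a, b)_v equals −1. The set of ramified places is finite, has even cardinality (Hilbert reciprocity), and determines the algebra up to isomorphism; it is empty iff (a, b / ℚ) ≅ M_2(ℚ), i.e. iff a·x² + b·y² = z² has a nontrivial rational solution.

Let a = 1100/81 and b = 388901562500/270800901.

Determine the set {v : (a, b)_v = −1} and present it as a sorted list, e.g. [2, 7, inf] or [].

[3, 17]

(a, b) ≡ (11, 357) mod (ℚ^×)²; places V = {2, 3, 5, 7, 11, 17, 19, ∞}.
(a,b)_17: α=0, u≡14; β=1, v≡4 (mod 17); (14|17)=-1, (4|17)=+1; sign (−1)^0·-1^1·+1^0 = -1.
(a,b)_∞: sgn(11)=+, sgn(357)=+, so +1.
(a,b)_5: α=2, u≡4; β=8, v≡3 (mod 5); (4|5)=+1, (3|5)=-1; sign (−1)^0·+1^8·-1^2 = +1.
(a,b)_19: α=0, u≡11; β=-2, v≡14 (mod 19); (11|19)=+1, (14|19)=-1; sign (−1)^0·+1^-2·-1^0 = +1.
(a,b)_2: α=2, β=2; u≡3, v≡5 (mod 8); ε(u)ε(v)=1·0, αω(v)=2·1, βω(u)=2·1; sum ≡ 0  ⇒  +1.
(a,b)_11: α=1, u≡3; β=4, v≡1 (mod 11); (3|11)=+1, (1|11)=+1; sign (−1)^0·+1^4·+1^1 = +1.
(a,b)_7: α=0, u≡2; β=-3, v≡2 (mod 7); (2|7)=+1, (2|7)=+1; sign (−1)^0·+1^-3·+1^0 = +1.
(a,b)_3: α=-4, u≡2; β=-7, v≡2 (mod 3); (2|3)=-1, (2|3)=-1; sign (−1)^0·-1^-7·-1^-4 = -1.
(11, 357 / ℚ) ramifies at {3, 17}: a division algebra.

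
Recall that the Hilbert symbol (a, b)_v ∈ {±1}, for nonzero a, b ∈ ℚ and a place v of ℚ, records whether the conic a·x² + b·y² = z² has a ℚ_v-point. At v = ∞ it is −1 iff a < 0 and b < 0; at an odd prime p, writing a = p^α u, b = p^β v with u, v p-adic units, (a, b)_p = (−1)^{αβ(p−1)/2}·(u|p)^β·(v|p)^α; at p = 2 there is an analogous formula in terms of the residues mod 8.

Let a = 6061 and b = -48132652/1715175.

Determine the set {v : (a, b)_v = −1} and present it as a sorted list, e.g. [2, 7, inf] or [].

[7, 11, 19, 29]

Mod squares: a ≡ 6061, b ≡ -301. Check v ∈ {∞, 2, 3, 5, 7, 11, 19, 23, 29, 43}.
v=5: a=5^0·(≡1), b=5^-2·(≡4) mod 5; (1|5)=+1, (4|5)=+1; (−1)^{0·-2·2}·(+1)^-2·(+1)^0 = +1.
v=3: a=3^0·(≡1), b=3^-4·(≡2) mod 3; (1|3)=+1, (2|3)=-1; (−1)^{0·-4·1}·(+1)^-4·(-1)^0 = +1.
v=2: v_2(a)=0, v_2(b)=2; units ≡ 5, 3 (mod 8); ε·ε+αω+βω = 0·1+0·1+2·1 ≡ 0  ⇒  (a,b)_2 = +1.
v=∞: 6061 > 0 and -301 < 0  ⇒  (a,b)_∞ = +1.
v=23: a=23^0·(≡12), b=23^4·(≡20) mod 23; (12|23)=+1, (20|23)=-1; (−1)^{0·4·11}·(+1)^4·(-1)^0 = +1.
v=19: a=19^1·(≡15), b=19^0·(≡15) mod 19; (15|19)=-1, (15|19)=-1; (−1)^{1·0·9}·(-1)^0·(-1)^1 = -1.
v=11: a=11^1·(≡1), b=11^-2·(≡10) mod 11; (1|11)=+1, (10|11)=-1; (−1)^{1·-2·5}·(+1)^-2·(-1)^1 = -1.
v=7: a=7^0·(≡6), b=7^-1·(≡5) mod 7; (6|7)=-1, (5|7)=-1; (−1)^{0·-1·3}·(-1)^-1·(-1)^0 = -1.
v=43: a=43^0·(≡41), b=43^1·(≡13) mod 43; (41|43)=+1, (13|43)=+1; (−1)^{0·1·21}·(+1)^1·(+1)^0 = +1.
v=29: a=29^1·(≡6), b=29^0·(≡18) mod 29; (6|29)=+1, (18|29)=-1; (−1)^{1·0·14}·(+1)^0·(-1)^1 = -1.
(6061, -301 / ℚ) ramifies at {7, 11, 19, 29}: a division algebra.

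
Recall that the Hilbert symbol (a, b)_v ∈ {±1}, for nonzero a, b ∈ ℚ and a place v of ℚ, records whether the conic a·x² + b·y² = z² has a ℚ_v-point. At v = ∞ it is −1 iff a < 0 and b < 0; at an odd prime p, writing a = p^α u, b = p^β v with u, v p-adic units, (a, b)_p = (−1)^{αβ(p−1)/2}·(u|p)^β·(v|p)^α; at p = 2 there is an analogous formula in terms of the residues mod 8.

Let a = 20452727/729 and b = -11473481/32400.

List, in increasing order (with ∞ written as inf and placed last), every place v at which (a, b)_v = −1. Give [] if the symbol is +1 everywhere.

(a, b) ≡ (23, -41) mod (ℚ^×)²; places V = {2, 3, 5, 23, 41, ∞}.
(a,b)_∞: sgn(23)=+, sgn(-41)=−, so +1.
(a,b)_23: α=3, u≡3; β=4, v≡19 (mod 23); (3|23)=+1, (19|23)=-1; sign (−1)^0·+1^4·-1^3 = -1.
(a,b)_2: α=0, β=-4; u≡7, v≡7 (mod 8); ε(u)ε(v)=1·1, αω(v)=0·0, βω(u)=-4·0; sum ≡ 1  ⇒  -1.
(a,b)_3: α=-6, u≡2; β=-4, v≡1 (mod 3); (2|3)=-1, (1|3)=+1; sign (−1)^0·-1^-4·+1^-6 = +1.
(a,b)_41: α=2, u≡33; β=1, v≡23 (mod 41); (33|41)=+1, (23|41)=+1; sign (−1)^0·+1^1·+1^2 = +1.
(a,b)_5: α=0, u≡3; β=-2, v≡4 (mod 5); (3|5)=-1, (4|5)=+1; sign (−1)^0·-1^-2·+1^0 = +1.
|Ram(23, -41)| = 2, even; anisotropic at {2, 23}.

[2, 23]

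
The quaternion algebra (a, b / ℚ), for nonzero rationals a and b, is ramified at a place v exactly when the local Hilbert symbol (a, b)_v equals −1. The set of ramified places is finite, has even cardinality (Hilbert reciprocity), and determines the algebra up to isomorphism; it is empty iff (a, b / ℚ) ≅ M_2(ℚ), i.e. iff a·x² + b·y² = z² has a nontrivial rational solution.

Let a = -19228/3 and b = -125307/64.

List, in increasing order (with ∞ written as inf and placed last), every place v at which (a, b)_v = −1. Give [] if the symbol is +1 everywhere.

[7, 17, 23, inf]

(a, b) ≡ (-14421, -1547) mod (ℚ^×)²; places V = {2, 3, 7, 11, 13, 17, 19, 23, ∞}.
(a,b)_2: α=2, β=-6; u≡3, v≡5 (mod 8); ε(u)ε(v)=1·0, αω(v)=2·1, βω(u)=-6·1; sum ≡ 0  ⇒  +1.
(a,b)_17: α=0, u≡11; β=1, v≡11 (mod 17); (11|17)=-1, (11|17)=-1; sign (−1)^0·-1^1·-1^0 = -1.
(a,b)_7: α=0, u≡5; β=1, v≡5 (mod 7); (5|7)=-1, (5|7)=-1; sign (−1)^0·-1^1·-1^0 = -1.
(a,b)_3: α=-1, u≡2; β=4, v≡1 (mod 3); (2|3)=-1, (1|3)=+1; sign (−1)^0·-1^4·+1^-1 = +1.
(a,b)_∞: sgn(-14421)=−, sgn(-1547)=−, so -1.
(a,b)_13: α=0, u≡4; β=1, v≡6 (mod 13); (4|13)=+1, (6|13)=-1; sign (−1)^0·+1^1·-1^0 = +1.
(a,b)_19: α=1, u≡11; β=0, v≡16 (mod 19); (11|19)=+1, (16|19)=+1; sign (−1)^0·+1^0·+1^1 = +1.
(a,b)_23: α=1, u≡5; β=0, v≡19 (mod 23); (5|23)=-1, (19|23)=-1; sign (−1)^0·-1^0·-1^1 = -1.
(a,b)_11: α=1, u≡4; β=0, v≡3 (mod 11); (4|11)=+1, (3|11)=+1; sign (−1)^0·+1^0·+1^1 = +1.
Ram(-14421, -1547) = {7, 17, 23, ∞}; no ℚ_7-point on the conic.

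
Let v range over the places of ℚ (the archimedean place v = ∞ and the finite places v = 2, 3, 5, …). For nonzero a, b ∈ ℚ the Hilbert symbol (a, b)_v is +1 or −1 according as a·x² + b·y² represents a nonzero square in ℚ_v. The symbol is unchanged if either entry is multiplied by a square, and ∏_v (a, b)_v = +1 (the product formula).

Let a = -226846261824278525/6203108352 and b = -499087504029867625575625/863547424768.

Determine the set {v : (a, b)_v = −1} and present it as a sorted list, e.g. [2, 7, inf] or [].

(a, b) ≡ (-27807, -3367) mod (ℚ^×)²; places V = {2, 3, 5, 7, 11, 13, 17, 23, 29, 31, 37, ∞}.
(a,b)_7: α=-4, u≡2; β=-7, v≡2 (mod 7); (2|7)=+1, (2|7)=+1; sign (−1)^0·+1^-7·+1^-4 = +1.
(a,b)_31: α=1, u≡5; β=2, v≡15 (mod 31); (5|31)=+1, (15|31)=-1; sign (−1)^0·+1^2·-1^1 = -1.
(a,b)_37: α=2, u≡15; β=3, v≡14 (mod 37); (15|37)=-1, (14|37)=-1; sign (−1)^0·-1^3·-1^2 = -1.
(a,b)_2: α=-10, β=-20; u≡1, v≡1 (mod 8); ε(u)ε(v)=0·0, αω(v)=-10·0, βω(u)=-20·0; sum ≡ 0  ⇒  +1.
(a,b)_13: α=3, u≡7; β=5, v≡1 (mod 13); (7|13)=-1, (1|13)=+1; sign (−1)^0·-1^5·+1^3 = -1.
(a,b)_∞: sgn(-27807)=−, sgn(-3367)=−, so -1.
(a,b)_29: α=-2, u≡5; β=0, v≡15 (mod 29); (5|29)=+1, (15|29)=-1; sign (−1)^0·+1^0·-1^-2 = +1.
(a,b)_3: α=-1, u≡1; β=0, v≡2 (mod 3); (1|3)=+1, (2|3)=-1; sign (−1)^0·+1^0·-1^-1 = -1.
(a,b)_23: α=1, u≡20; β=2, v≡19 (mod 23); (20|23)=-1, (19|23)=-1; sign (−1)^0·-1^2·-1^1 = -1.
(a,b)_5: α=2, u≡2; β=4, v≡3 (mod 5); (2|5)=-1, (3|5)=-1; sign (−1)^0·-1^4·-1^2 = +1.
(a,b)_17: α=2, u≡3; β=4, v≡2 (mod 17); (3|17)=-1, (2|17)=+1; sign (−1)^0·-1^4·+1^2 = +1.
(a,b)_11: α=4, u≡5; β=0, v≡2 (mod 11); (5|11)=+1, (2|11)=-1; sign (−1)^0·+1^0·-1^4 = +1.
Ram(-27807, -3367) = {3, 13, 23, 31, 37, ∞}; no ℚ_3-point on the conic.

[3, 13, 23, 31, 37, inf]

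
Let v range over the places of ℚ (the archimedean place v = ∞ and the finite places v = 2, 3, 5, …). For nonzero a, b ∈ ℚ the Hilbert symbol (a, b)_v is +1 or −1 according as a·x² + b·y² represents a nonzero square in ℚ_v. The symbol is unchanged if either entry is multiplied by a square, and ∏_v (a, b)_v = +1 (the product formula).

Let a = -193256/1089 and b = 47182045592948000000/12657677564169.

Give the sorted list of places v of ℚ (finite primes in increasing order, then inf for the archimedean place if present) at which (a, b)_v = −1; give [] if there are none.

Mod squares: a ≡ -986, b ≡ 20213. Check v ∈ {∞, 2, 3, 5, 7, 11, 17, 29, 41}.
v=5: a=5^0·(≡1), b=5^6·(≡3) mod 5; (1|5)=+1, (3|5)=-1; (−1)^{0·6·2}·(+1)^6·(-1)^0 = +1.
v=2: v_2(a)=3, v_2(b)=8; units ≡ 3, 5 (mod 8); ε·ε+αω+βω = 1·0+3·1+8·1 ≡ 1  ⇒  (a,b)_2 = -1.
v=17: a=17^1·(≡5), b=17^3·(≡8) mod 17; (5|17)=-1, (8|17)=+1; (−1)^{1·3·8}·(-1)^3·(+1)^1 = -1.
v=41: a=41^0·(≡40), b=41^1·(≡36) mod 41; (40|41)=+1, (36|41)=+1; (−1)^{0·1·20}·(+1)^1·(+1)^0 = +1.
v=11: a=11^-2·(≡4), b=11^-8·(≡2) mod 11; (4|11)=+1, (2|11)=-1; (−1)^{-2·-8·5}·(+1)^-8·(-1)^-2 = +1.
v=7: a=7^2·(≡1), b=7^4·(≡4) mod 7; (1|7)=+1, (4|7)=+1; (−1)^{2·4·3}·(+1)^4·(+1)^2 = +1.
v=29: a=29^1·(≡4), b=29^3·(≡24) mod 29; (4|29)=+1, (24|29)=+1; (−1)^{1·3·14}·(+1)^3·(+1)^1 = +1.
v=3: a=3^-2·(≡1), b=3^-10·(≡2) mod 3; (1|3)=+1, (2|3)=-1; (−1)^{-2·-10·1}·(+1)^-10·(-1)^-2 = +1.
v=∞: -986 < 0 and 20213 > 0  ⇒  (a,b)_∞ = +1.
Ram(-986, 20213) = {2, 17}; no ℚ_2-point on the conic.

[2, 17]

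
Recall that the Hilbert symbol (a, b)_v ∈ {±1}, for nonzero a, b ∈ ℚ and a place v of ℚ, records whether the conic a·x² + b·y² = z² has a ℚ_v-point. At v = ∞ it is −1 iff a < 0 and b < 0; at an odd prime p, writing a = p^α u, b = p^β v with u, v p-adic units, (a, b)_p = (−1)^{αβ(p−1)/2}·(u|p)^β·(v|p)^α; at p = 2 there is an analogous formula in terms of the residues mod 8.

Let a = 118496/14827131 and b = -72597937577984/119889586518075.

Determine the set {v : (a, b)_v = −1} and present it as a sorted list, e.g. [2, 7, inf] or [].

[7, 11]

(a, b) ≡ (154, -42) mod (ℚ^×)²; places V = {2, 3, 5, 7, 11, 13, 17, 23, 43, ∞}.
(a,b)_17: α=0, u≡2; β=2, v≡1 (mod 17); (2|17)=+1, (1|17)=+1; sign (−1)^0·+1^2·+1^0 = +1.
(a,b)_23: α=2, u≡2; β=2, v≡1 (mod 23); (2|23)=+1, (1|23)=+1; sign (−1)^0·+1^2·+1^2 = +1.
(a,b)_3: α=-6, u≡1; β=-11, v≡1 (mod 3); (1|3)=+1, (1|3)=+1; sign (−1)^0·+1^-11·+1^-6 = +1.
(a,b)_13: α=0, u≡2; β=2, v≡12 (mod 13); (2|13)=-1, (12|13)=+1; sign (−1)^0·-1^2·+1^0 = +1.
(a,b)_2: α=5, β=13; u≡5, v≡3 (mod 8); ε(u)ε(v)=0·1, αω(v)=5·1, βω(u)=13·1; sum ≡ 0  ⇒  +1.
(a,b)_7: α=1, u≡4; β=3, v≡4 (mod 7); (4|7)=+1, (4|7)=+1; sign (−1)^1·+1^3·+1^1 = -1.
(a,b)_43: α=-2, u≡24; β=-2, v≡41 (mod 43); (24|43)=+1, (41|43)=+1; sign (−1)^0·+1^-2·+1^-2 = +1.
(a,b)_11: α=-1, u≡5; β=-4, v≡8 (mod 11); (5|11)=+1, (8|11)=-1; sign (−1)^0·+1^-4·-1^-1 = -1.
(a,b)_∞: sgn(154)=+, sgn(-42)=−, so +1.
(a,b)_5: α=0, u≡1; β=-2, v≡2 (mod 5); (1|5)=+1, (2|5)=-1; sign (−1)^0·+1^-2·-1^0 = +1.
Ram(154, -42) = {7, 11}; no ℚ_7-point on the conic.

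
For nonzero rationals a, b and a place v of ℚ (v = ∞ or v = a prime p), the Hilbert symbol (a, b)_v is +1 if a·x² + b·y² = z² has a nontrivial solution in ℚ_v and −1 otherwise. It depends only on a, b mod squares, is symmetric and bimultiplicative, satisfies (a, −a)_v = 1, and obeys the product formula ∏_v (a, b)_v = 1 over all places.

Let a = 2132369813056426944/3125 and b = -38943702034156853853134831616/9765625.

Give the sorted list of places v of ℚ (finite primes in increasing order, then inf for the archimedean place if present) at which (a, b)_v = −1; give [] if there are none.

[19, 31]

Mod squares: a ≡ 40755, b ≡ -651. Check v ∈ {∞, 2, 3, 5, 7, 11, 13, 19, 31}.
v=2: v_2(a)=6, v_2(b)=14; units ≡ 3, 5 (mod 8); ε·ε+αω+βω = 1·0+6·1+14·1 ≡ 0  ⇒  (a,b)_2 = +1.
v=7: a=7^4·(≡2), b=7^5·(≡5) mod 7; (2|7)=+1, (5|7)=-1; (−1)^{4·5·3}·(+1)^5·(-1)^4 = +1.
v=31: a=31^2·(≡27), b=31^3·(≡8) mod 31; (27|31)=-1, (8|31)=+1; (−1)^{2·3·15}·(-1)^3·(+1)^2 = -1.
v=13: a=13^1·(≡5), b=13^2·(≡1) mod 13; (5|13)=-1, (1|13)=+1; (−1)^{1·2·6}·(-1)^2·(+1)^1 = +1.
v=∞: 40755 > 0 and -651 < 0  ⇒  (a,b)_∞ = +1.
v=11: a=11^7·(≡3), b=11^10·(≡3) mod 11; (3|11)=+1, (3|11)=+1; (−1)^{7·10·5}·(+1)^10·(+1)^7 = +1.
v=3: a=3^1·(≡1), b=3^1·(≡2) mod 3; (1|3)=+1, (2|3)=-1; (−1)^{1·1·1}·(+1)^1·(-1)^1 = +1.
v=19: a=19^1·(≡17), b=19^2·(≡18) mod 19; (17|19)=+1, (18|19)=-1; (−1)^{1·2·9}·(+1)^2·(-1)^1 = -1.
v=5: a=5^-5·(≡4), b=5^-10·(≡4) mod 5; (4|5)=+1, (4|5)=+1; (−1)^{-5·-10·2}·(+1)^-10·(+1)^-5 = +1.
Ram(40755, -651) = {19, 31}; no ℚ_19-point on the conic.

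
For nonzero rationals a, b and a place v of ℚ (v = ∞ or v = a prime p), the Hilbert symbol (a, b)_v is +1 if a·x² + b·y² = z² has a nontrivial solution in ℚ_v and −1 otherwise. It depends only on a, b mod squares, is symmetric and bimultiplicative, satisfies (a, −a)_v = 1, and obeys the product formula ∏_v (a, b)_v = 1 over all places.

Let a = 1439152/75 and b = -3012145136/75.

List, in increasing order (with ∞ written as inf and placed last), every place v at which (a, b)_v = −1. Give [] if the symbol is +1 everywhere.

[3, 7, 13, 23]

(a, b) ≡ (269841, -3341877) mod (ℚ^×)²; places V = {2, 3, 5, 7, 11, 13, 17, 23, 37, ∞}.
(a,b)_5: α=-2, u≡4; β=-2, v≡3 (mod 5); (4|5)=+1, (3|5)=-1; sign (−1)^0·+1^-2·-1^-2 = +1.
(a,b)_∞: sgn(269841)=+, sgn(-3341877)=−, so +1.
(a,b)_2: α=4, β=4; u≡1, v≡3 (mod 8); ε(u)ε(v)=0·1, αω(v)=4·1, βω(u)=4·0; sum ≡ 0  ⇒  +1.
(a,b)_37: α=1, u≡9; β=1, v≡33 (mod 37); (9|37)=+1, (33|37)=+1; sign (−1)^0·+1^1·+1^1 = +1.
(a,b)_17: α=1, u≡14; β=1, v≡6 (mod 17); (14|17)=-1, (6|17)=-1; sign (−1)^0·-1^1·-1^1 = +1.
(a,b)_3: α=-1, u≡1; β=-1, v≡1 (mod 3); (1|3)=+1, (1|3)=+1; sign (−1)^1·+1^-1·+1^-1 = -1.
(a,b)_11: α=1, u≡1; β=1, v≡8 (mod 11); (1|11)=+1, (8|11)=-1; sign (−1)^1·+1^1·-1^1 = +1.
(a,b)_13: α=1, u≡10; β=2, v≡2 (mod 13); (10|13)=+1, (2|13)=-1; sign (−1)^0·+1^2·-1^1 = -1.
(a,b)_23: α=0, u≡7; β=1, v≡7 (mod 23); (7|23)=-1, (7|23)=-1; sign (−1)^0·-1^1·-1^0 = -1.
(a,b)_7: α=0, u≡3; β=1, v≡6 (mod 7); (3|7)=-1, (6|7)=-1; sign (−1)^0·-1^1·-1^0 = -1.
|Ram(269841, -3341877)| = 4, even; anisotropic at {3, 7, 13, 23}.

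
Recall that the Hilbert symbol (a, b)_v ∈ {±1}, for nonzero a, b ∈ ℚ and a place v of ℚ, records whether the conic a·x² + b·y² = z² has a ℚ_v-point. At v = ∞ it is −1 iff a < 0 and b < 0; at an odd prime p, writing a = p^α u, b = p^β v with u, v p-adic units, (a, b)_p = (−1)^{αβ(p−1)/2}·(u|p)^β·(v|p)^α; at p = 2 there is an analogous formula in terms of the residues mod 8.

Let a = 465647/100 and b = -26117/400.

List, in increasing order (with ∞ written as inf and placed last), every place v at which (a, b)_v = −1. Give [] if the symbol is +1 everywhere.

[2, 13, 17, 43]

(a, b) ≡ (9503, -533) mod (ℚ^×)²; places V = {2, 5, 7, 13, 17, 41, 43, ∞}.
(a,b)_41: α=0, u≡37; β=1, v≡35 (mod 41); (37|41)=+1, (35|41)=-1; sign (−1)^0·+1^1·-1^0 = +1.
(a,b)_13: α=1, u≡12; β=1, v≡11 (mod 13); (12|13)=+1, (11|13)=-1; sign (−1)^0·+1^1·-1^1 = -1.
(a,b)_∞: sgn(9503)=+, sgn(-533)=−, so +1.
(a,b)_2: α=-2, β=-4; u≡7, v≡3 (mod 8); ε(u)ε(v)=1·1, αω(v)=-2·1, βω(u)=-4·0; sum ≡ 1  ⇒  -1.
(a,b)_7: α=2, u≡2; β=2, v≡6 (mod 7); (2|7)=+1, (6|7)=-1; sign (−1)^0·+1^2·-1^2 = +1.
(a,b)_43: α=1, u≡21; β=0, v≡12 (mod 43); (21|43)=+1, (12|43)=-1; sign (−1)^0·+1^0·-1^1 = -1.
(a,b)_17: α=1, u≡15; β=0, v≡7 (mod 17); (15|17)=+1, (7|17)=-1; sign (−1)^0·+1^0·-1^1 = -1.
(a,b)_5: α=-2, u≡3; β=-2, v≡3 (mod 5); (3|5)=-1, (3|5)=-1; sign (−1)^0·-1^-2·-1^-2 = +1.
Ram(9503, -533) = {2, 13, 17, 43}; no ℚ_2-point on the conic.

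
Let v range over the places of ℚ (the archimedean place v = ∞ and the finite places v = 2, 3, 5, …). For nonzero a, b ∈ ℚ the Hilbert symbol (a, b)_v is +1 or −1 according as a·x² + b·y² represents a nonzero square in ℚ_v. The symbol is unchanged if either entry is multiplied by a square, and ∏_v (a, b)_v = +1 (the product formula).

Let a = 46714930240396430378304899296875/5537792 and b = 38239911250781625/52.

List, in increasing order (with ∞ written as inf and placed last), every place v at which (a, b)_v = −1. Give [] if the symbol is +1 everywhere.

[2, 5, 7, 11]

(a, b) ≡ (2310, 5005) mod (ℚ^×)²; places V = {2, 3, 5, 7, 11, 13, 17, 19, ∞}.
(a,b)_19: α=4, u≡5; β=2, v≡15 (mod 19); (5|19)=+1, (15|19)=-1; sign (−1)^0·+1^2·-1^4 = +1.
(a,b)_11: α=5, u≡1; β=5, v≡5 (mod 11); (1|11)=+1, (5|11)=+1; sign (−1)^1·+1^5·+1^5 = -1.
(a,b)_5: α=7, u≡3; β=3, v≡4 (mod 5); (3|5)=-1, (4|5)=+1; sign (−1)^0·-1^3·+1^7 = -1.
(a,b)_13: α=-2, u≡4; β=-1, v≡2 (mod 13); (4|13)=+1, (2|13)=-1; sign (−1)^0·+1^-1·-1^-2 = +1.
(a,b)_∞: sgn(2310)=+, sgn(5005)=+, so +1.
(a,b)_3: α=5, u≡2; β=2, v≡1 (mod 3); (2|3)=-1, (1|3)=+1; sign (−1)^0·-1^2·+1^5 = +1.
(a,b)_7: α=5, u≡4; β=1, v≡2 (mod 7); (4|7)=+1, (2|7)=+1; sign (−1)^1·+1^1·+1^5 = -1.
(a,b)_2: α=-15, β=-2; u≡3, v≡5 (mod 8); ε(u)ε(v)=1·0, αω(v)=-15·1, βω(u)=-2·1; sum ≡ 1  ⇒  -1.
(a,b)_17: α=8, u≡1; β=4, v≡7 (mod 17); (1|17)=+1, (7|17)=-1; sign (−1)^0·+1^4·-1^8 = +1.
Ram(2310, 5005) = {2, 5, 7, 11}; no ℚ_2-point on the conic.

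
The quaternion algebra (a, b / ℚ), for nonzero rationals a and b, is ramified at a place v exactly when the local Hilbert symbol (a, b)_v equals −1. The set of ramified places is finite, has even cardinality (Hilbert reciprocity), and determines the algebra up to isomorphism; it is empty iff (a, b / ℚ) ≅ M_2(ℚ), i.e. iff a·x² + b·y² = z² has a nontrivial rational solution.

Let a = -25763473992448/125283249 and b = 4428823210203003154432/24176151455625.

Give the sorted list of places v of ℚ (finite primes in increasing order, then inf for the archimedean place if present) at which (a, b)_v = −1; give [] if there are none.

[19, 37]

Mod squares: a ≡ -1147, b ≡ 9367. Check v ∈ {∞, 2, 3, 5, 7, 13, 17, 19, 29, 31, 37, 41}.
v=∞: -1147 < 0 and 9367 > 0  ⇒  (a,b)_∞ = +1.
v=2: v_2(a)=8, v_2(b)=12; units ≡ 5, 7 (mod 8); ε·ε+αω+βω = 0·1+8·0+12·1 ≡ 0  ⇒  (a,b)_2 = +1.
v=13: a=13^-2·(≡9), b=13^-2·(≡5) mod 13; (9|13)=+1, (5|13)=-1; (−1)^{-2·-2·6}·(+1)^-2·(-1)^-2 = +1.
v=5: a=5^0·(≡3), b=5^-4·(≡3) mod 5; (3|5)=-1, (3|5)=-1; (−1)^{0·-4·2}·(-1)^-4·(-1)^0 = +1.
v=7: a=7^-2·(≡2), b=7^0·(≡1) mod 7; (2|7)=+1, (1|7)=+1; (−1)^{-2·0·3}·(+1)^0·(+1)^-2 = +1.
v=31: a=31^1·(≡10), b=31^2·(≡18) mod 31; (10|31)=+1, (18|31)=+1; (−1)^{1·2·15}·(+1)^2·(+1)^1 = +1.
v=41: a=41^-2·(≡18), b=41^-4·(≡19) mod 41; (18|41)=+1, (19|41)=-1; (−1)^{-2·-4·20}·(+1)^-4·(-1)^-2 = +1.
v=17: a=17^2·(≡9), b=17^3·(≡3) mod 17; (9|17)=+1, (3|17)=-1; (−1)^{2·3·8}·(+1)^3·(-1)^2 = +1.
v=29: a=29^2·(≡4), b=29^3·(≡5) mod 29; (4|29)=+1, (5|29)=+1; (−1)^{2·3·14}·(+1)^3·(+1)^2 = +1.
v=37: a=37^1·(≡35), b=37^2·(≡24) mod 37; (35|37)=-1, (24|37)=-1; (−1)^{1·2·18}·(-1)^2·(-1)^1 = -1.
v=3: a=3^-2·(≡2), b=3^-4·(≡1) mod 3; (2|3)=-1, (1|3)=+1; (−1)^{-2·-4·1}·(-1)^-4·(+1)^-2 = +1.
v=19: a=19^2·(≡8), b=19^3·(≡10) mod 19; (8|19)=-1, (10|19)=-1; (−1)^{2·3·9}·(-1)^3·(-1)^2 = -1.
(-1147, 9367 / ℚ) ramifies at {19, 37}: a division algebra.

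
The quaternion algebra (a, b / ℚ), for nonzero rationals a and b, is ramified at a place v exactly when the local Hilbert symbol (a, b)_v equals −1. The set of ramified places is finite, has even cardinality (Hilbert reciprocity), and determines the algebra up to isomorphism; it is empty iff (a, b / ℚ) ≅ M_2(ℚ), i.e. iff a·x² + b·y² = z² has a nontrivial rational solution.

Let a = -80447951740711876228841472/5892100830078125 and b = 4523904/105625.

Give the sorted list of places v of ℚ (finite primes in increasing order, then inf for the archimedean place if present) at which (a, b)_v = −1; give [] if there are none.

[3, 17]

Mod squares: a ≡ -10, b ≡ 7854. Check v ∈ {∞, 2, 3, 5, 7, 11, 13, 17}.
v=5: a=5^-13·(≡2), b=5^-4·(≡1) mod 5; (2|5)=-1, (1|5)=+1; (−1)^{-13·-4·2}·(-1)^-4·(+1)^-13 = +1.
v=13: a=13^-6·(≡4), b=13^-2·(≡8) mod 13; (4|13)=+1, (8|13)=-1; (−1)^{-6·-2·6}·(+1)^-2·(-1)^-6 = +1.
v=11: a=11^4·(≡3), b=11^1·(≡6) mod 11; (3|11)=+1, (6|11)=-1; (−1)^{4·1·5}·(+1)^1·(-1)^4 = +1.
v=∞: -10 < 0 and 7854 > 0  ⇒  (a,b)_∞ = +1.
v=17: a=17^6·(≡14), b=17^1·(≡7) mod 17; (14|17)=-1, (7|17)=-1; (−1)^{6·1·8}·(-1)^1·(-1)^6 = -1.
v=7: a=7^6·(≡1), b=7^1·(≡2) mod 7; (1|7)=+1, (2|7)=+1; (−1)^{6·1·3}·(+1)^1·(+1)^6 = +1.
v=3: a=3^10·(≡2), b=3^3·(≡2) mod 3; (2|3)=-1, (2|3)=-1; (−1)^{10·3·1}·(-1)^3·(-1)^10 = -1.
v=2: v_2(a)=15, v_2(b)=7; units ≡ 3, 7 (mod 8); ε·ε+αω+βω = 1·1+15·0+7·1 ≡ 0  ⇒  (a,b)_2 = +1.
(-10, 7854 / ℚ) ramifies at {3, 17}: a division algebra.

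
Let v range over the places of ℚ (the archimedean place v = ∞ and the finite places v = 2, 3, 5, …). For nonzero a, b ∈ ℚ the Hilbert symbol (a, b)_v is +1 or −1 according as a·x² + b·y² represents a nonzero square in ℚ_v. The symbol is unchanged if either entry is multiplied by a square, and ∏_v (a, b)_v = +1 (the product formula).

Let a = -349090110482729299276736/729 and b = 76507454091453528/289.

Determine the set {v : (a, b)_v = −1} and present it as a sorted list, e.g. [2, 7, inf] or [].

[11, 31, 37, 41]

(a, b) ≡ (-65231, 26598) mod (ℚ^×)²; places V = {2, 3, 11, 13, 17, 31, 37, 41, 43, ∞}.
(a,b)_37: α=3, u≡35; β=2, v≡2 (mod 37); (35|37)=-1, (2|37)=-1; sign (−1)^0·-1^2·-1^3 = -1.
(a,b)_2: α=6, β=3; u≡1, v≡3 (mod 8); ε(u)ε(v)=0·1, αω(v)=6·1, βω(u)=3·0; sum ≡ 0  ⇒  +1.
(a,b)_41: α=3, u≡16; β=2, v≡12 (mod 41); (16|41)=+1, (12|41)=-1; sign (−1)^0·+1^2·-1^3 = -1.
(a,b)_3: α=-6, u≡1; β=1, v≡1 (mod 3); (1|3)=+1, (1|3)=+1; sign (−1)^0·+1^1·+1^-6 = +1.
(a,b)_17: α=0, u≡16; β=-2, v≡10 (mod 17); (16|17)=+1, (10|17)=-1; sign (−1)^0·+1^-2·-1^0 = +1.
(a,b)_31: α=2, u≡26; β=1, v≡15 (mod 31); (26|31)=-1, (15|31)=-1; sign (−1)^0·-1^1·-1^2 = -1.
(a,b)_13: α=2, u≡4; β=3, v≡8 (mod 13); (4|13)=+1, (8|13)=-1; sign (−1)^0·+1^3·-1^2 = +1.
(a,b)_∞: sgn(-65231)=−, sgn(26598)=+, so +1.
(a,b)_11: α=2, u≡7; β=1, v≡4 (mod 11); (7|11)=-1, (4|11)=+1; sign (−1)^0·-1^1·+1^2 = -1.
(a,b)_43: α=3, u≡11; β=2, v≡16 (mod 43); (11|43)=+1, (16|43)=+1; sign (−1)^0·+1^2·+1^3 = +1.
|Ram(-65231, 26598)| = 4, even; anisotropic at {11, 31, 37, 41}.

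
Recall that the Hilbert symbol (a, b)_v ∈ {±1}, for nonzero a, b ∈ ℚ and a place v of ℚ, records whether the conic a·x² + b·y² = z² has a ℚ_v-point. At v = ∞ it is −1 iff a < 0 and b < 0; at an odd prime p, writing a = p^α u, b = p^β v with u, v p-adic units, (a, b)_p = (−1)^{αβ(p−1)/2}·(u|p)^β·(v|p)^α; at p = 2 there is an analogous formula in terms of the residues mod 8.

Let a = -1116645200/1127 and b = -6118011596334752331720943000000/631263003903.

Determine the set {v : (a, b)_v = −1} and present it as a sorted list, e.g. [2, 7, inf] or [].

[11, 19, 37, inf]

(a, b) ≡ (-177859, -383801) mod (ℚ^×)²; places V = {2, 3, 5, 7, 11, 19, 23, 37, 41, ∞}.
(a,b)_7: α=-2, u≡4; β=-8, v≡4 (mod 7); (4|7)=+1, (4|7)=+1; sign (−1)^0·+1^-8·+1^-2 = +1.
(a,b)_5: α=2, u≡1; β=6, v≡1 (mod 5); (1|5)=+1, (1|5)=+1; sign (−1)^0·+1^6·+1^2 = +1.
(a,b)_∞: sgn(-177859)=−, sgn(-383801)=−, so -1.
(a,b)_41: α=0, u≡23; β=1, v≡13 (mod 41); (23|41)=+1, (13|41)=-1; sign (−1)^0·+1^1·-1^0 = +1.
(a,b)_2: α=4, β=6; u≡5, v≡7 (mod 8); ε(u)ε(v)=0·1, αω(v)=4·0, βω(u)=6·1; sum ≡ 0  ⇒  +1.
(a,b)_11: α=1, u≡5; β=3, v≡3 (mod 11); (5|11)=+1, (3|11)=+1; sign (−1)^1·+1^3·+1^1 = -1.
(a,b)_37: α=1, u≡9; β=3, v≡14 (mod 37); (9|37)=+1, (14|37)=-1; sign (−1)^0·+1^3·-1^1 = -1.
(a,b)_3: α=0, u≡2; β=-2, v≡1 (mod 3); (2|3)=-1, (1|3)=+1; sign (−1)^0·-1^-2·+1^0 = +1.
(a,b)_19: α=3, u≡5; β=12, v≡10 (mod 19); (5|19)=+1, (10|19)=-1; sign (−1)^0·+1^12·-1^3 = -1.
(a,b)_23: α=-1, u≡13; β=-3, v≡15 (mod 23); (13|23)=+1, (15|23)=-1; sign (−1)^1·+1^-3·-1^-1 = +1.
(-177859, -383801 / ℚ) ramifies at {11, 19, 37, ∞}: a division algebra.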